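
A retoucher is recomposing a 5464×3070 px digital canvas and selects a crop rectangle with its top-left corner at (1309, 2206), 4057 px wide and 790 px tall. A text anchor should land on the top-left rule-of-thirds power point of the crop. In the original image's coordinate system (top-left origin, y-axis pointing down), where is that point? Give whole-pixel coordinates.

One third of the crop width 4057 is 1352.33 px.
One third of the crop height 790 is 263.33 px.
The top-left point is one-third across and one-third down within the crop:
x = 1309 + 1 × 1352.33 ≈ 2661; y = 2206 + 1 × 263.33 ≈ 2469.

(2661, 2469)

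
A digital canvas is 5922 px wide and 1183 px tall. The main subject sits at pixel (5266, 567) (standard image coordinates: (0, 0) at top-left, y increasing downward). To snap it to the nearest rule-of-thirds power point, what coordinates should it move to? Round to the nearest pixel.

x = 3948 px, y = 394 px

Third lines: x ∈ {1974, 3948}, y ∈ {394, 789}.
5266 is closer to x = 3948; 567 is closer to y = 394.
So the nearest intersection is the upper-right power point.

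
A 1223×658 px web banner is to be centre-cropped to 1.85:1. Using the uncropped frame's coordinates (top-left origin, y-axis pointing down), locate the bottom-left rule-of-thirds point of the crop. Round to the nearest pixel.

1223/658 > 1.85/1, so the 1.85:1 crop keeps the full height 658 and trims width to 658 × 1.85/1 = 1217.30 px.
Left offset = (1223 − 1217.30)/2 = 2.85 px; top offset = 0.
Bottom-left is one-third across and two-thirds down within the crop:
x = 2.85 + 1 × 1217.30/3 ≈ 409; y = 0.00 + 2 × 658.00/3 ≈ 439.

x = 409 px, y = 439 px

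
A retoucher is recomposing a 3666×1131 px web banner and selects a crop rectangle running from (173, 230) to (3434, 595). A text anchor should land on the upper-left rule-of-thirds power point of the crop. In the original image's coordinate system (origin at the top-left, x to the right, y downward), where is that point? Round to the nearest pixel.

Crop width = 3434 − 173 = 3261 px; one third is 1087.00 px.
Crop height = 595 − 230 = 365 px; one third is 121.67 px.
The upper-left point is one-third across and one-third down within the crop:
x = 173 + 1 × 1087.00 ≈ 1260; y = 230 + 1 × 121.67 ≈ 352.

x = 1260 px, y = 352 px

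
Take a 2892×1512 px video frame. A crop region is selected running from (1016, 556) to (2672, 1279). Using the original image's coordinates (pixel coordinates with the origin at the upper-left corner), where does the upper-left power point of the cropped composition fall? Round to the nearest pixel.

Crop width = 2672 − 1016 = 1656 px; one third is 552.00 px.
Crop height = 1279 − 556 = 723 px; one third is 241.00 px.
The upper-left point is one-third across and one-third down within the crop:
x = 1016 + 1 × 552.00 ≈ 1568; y = 556 + 1 × 241.00 ≈ 797.

(1568, 797)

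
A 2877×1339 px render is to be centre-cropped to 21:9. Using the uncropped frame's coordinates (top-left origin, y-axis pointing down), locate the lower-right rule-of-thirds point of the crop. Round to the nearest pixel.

2877/1339 < 21/9, so the 21:9 crop keeps the full width 2877 and trims height to 2877 × 9/21 = 1233.00 px.
Top offset = (1339 − 1233.00)/2 = 53.00 px; left offset = 0.
Lower-right is two-thirds across and two-thirds down within the crop:
x = 0.00 + 2 × 2877.00/3 ≈ 1918; y = 53.00 + 2 × 1233.00/3 ≈ 875.

(1918, 875)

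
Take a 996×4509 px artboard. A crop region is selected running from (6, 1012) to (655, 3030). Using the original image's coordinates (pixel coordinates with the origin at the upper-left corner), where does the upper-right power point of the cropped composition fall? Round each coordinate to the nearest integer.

x = 439 px, y = 1685 px

Crop width = 655 − 6 = 649 px; one third is 216.33 px.
Crop height = 3030 − 1012 = 2018 px; one third is 672.67 px.
The upper-right point is two-thirds across and one-third down within the crop:
x = 6 + 2 × 216.33 ≈ 439; y = 1012 + 1 × 672.67 ≈ 1685.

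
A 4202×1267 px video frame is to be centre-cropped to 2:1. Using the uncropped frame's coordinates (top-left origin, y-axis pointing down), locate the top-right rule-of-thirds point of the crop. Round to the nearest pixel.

x = 2523 px, y = 422 px

4202/1267 > 2/1, so the 2:1 crop keeps the full height 1267 and trims width to 1267 × 2/1 = 2534.00 px.
Left offset = (4202 − 2534.00)/2 = 834.00 px; top offset = 0.
Top-right is two-thirds across and one-third down within the crop:
x = 834.00 + 2 × 2534.00/3 ≈ 2523; y = 0.00 + 1 × 1267.00/3 ≈ 422.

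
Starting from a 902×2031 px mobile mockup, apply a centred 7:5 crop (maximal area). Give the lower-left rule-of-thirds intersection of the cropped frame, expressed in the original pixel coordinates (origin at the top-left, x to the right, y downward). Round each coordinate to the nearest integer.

x = 301 px, y = 1123 px

902/2031 < 7/5, so the 7:5 crop keeps the full width 902 and trims height to 902 × 5/7 = 644.29 px.
Top offset = (2031 − 644.29)/2 = 693.36 px; left offset = 0.
Lower-left is one-third across and two-thirds down within the crop:
x = 0.00 + 1 × 902.00/3 ≈ 301; y = 693.36 + 2 × 644.29/3 ≈ 1123.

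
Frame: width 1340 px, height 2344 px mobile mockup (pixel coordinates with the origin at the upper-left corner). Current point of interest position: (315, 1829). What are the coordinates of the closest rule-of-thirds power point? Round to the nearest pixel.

Third lines: x ∈ {447, 893}, y ∈ {781, 1563}.
315 is closer to x = 447; 1829 is closer to y = 1563.
So the nearest intersection is the lower-left power point.

(447, 1563)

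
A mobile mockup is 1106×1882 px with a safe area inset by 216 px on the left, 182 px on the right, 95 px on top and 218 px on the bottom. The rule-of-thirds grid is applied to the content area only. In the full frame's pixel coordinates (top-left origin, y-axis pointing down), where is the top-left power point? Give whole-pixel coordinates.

(452, 618)

Content width = 1106 − 216 − 182 = 708 px; content height = 1882 − 95 − 218 = 1569 px.
Top-left is one-third across and one-third down within the content area.
x = 216 + 1 × 708/3 = 216 + 236.00 ≈ 452
y = 95 + 1 × 1569/3 = 95 + 523.00 ≈ 618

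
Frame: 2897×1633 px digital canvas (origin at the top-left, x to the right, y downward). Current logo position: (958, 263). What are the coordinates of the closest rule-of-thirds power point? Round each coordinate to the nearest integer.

(966, 544)

Third lines: x ∈ {966, 1931}, y ∈ {544, 1089}.
958 is closer to x = 966; 263 is closer to y = 544.
So the nearest intersection is the upper-left power point.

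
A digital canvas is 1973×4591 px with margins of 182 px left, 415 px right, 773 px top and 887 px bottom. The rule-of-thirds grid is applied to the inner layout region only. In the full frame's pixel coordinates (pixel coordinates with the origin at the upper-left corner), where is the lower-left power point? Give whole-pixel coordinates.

x = 641 px, y = 2727 px

Content width = 1973 − 182 − 415 = 1376 px; content height = 4591 − 773 − 887 = 2931 px.
Lower-left is one-third across and two-thirds down within the inner layout region.
x = 182 + 1 × 1376/3 = 182 + 458.67 ≈ 641
y = 773 + 2 × 2931/3 = 773 + 1954.00 ≈ 2727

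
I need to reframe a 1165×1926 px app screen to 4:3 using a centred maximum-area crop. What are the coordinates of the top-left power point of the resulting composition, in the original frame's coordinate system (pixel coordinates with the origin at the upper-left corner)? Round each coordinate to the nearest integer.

x = 388 px, y = 817 px

1165/1926 < 4/3, so the 4:3 crop keeps the full width 1165 and trims height to 1165 × 3/4 = 873.75 px.
Top offset = (1926 − 873.75)/2 = 526.12 px; left offset = 0.
Top-left is one-third across and one-third down within the crop:
x = 0.00 + 1 × 1165.00/3 ≈ 388; y = 526.12 + 1 × 873.75/3 ≈ 817.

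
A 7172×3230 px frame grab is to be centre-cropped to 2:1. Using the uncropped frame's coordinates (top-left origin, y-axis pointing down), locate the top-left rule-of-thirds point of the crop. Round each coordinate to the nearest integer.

7172/3230 > 2/1, so the 2:1 crop keeps the full height 3230 and trims width to 3230 × 2/1 = 6460.00 px.
Left offset = (7172 − 6460.00)/2 = 356.00 px; top offset = 0.
Top-left is one-third across and one-third down within the crop:
x = 356.00 + 1 × 6460.00/3 ≈ 2509; y = 0.00 + 1 × 3230.00/3 ≈ 1077.

(2509, 1077)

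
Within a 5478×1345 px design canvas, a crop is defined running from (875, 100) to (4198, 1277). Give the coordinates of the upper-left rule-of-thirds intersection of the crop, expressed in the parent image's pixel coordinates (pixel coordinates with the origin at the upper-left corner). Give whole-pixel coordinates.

(1983, 492)

Crop width = 4198 − 875 = 3323 px; one third is 1107.67 px.
Crop height = 1277 − 100 = 1177 px; one third is 392.33 px.
The upper-left point is one-third across and one-third down within the crop:
x = 875 + 1 × 1107.67 ≈ 1983; y = 100 + 1 × 392.33 ≈ 492.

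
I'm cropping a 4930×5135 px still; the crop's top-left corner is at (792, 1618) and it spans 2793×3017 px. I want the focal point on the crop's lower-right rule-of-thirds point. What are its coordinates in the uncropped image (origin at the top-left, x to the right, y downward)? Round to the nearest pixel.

One third of the crop width 2793 is 931.00 px.
One third of the crop height 3017 is 1005.67 px.
The lower-right point is two-thirds across and two-thirds down within the crop:
x = 792 + 2 × 931.00 ≈ 2654; y = 1618 + 2 × 1005.67 ≈ 3629.

(2654, 3629)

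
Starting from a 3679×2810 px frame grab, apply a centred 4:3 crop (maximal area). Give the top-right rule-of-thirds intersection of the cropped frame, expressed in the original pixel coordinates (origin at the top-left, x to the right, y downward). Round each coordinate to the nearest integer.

(2453, 945)

3679/2810 < 4/3, so the 4:3 crop keeps the full width 3679 and trims height to 3679 × 3/4 = 2759.25 px.
Top offset = (2810 − 2759.25)/2 = 25.38 px; left offset = 0.
Top-right is two-thirds across and one-third down within the crop:
x = 0.00 + 2 × 3679.00/3 ≈ 2453; y = 25.38 + 1 × 2759.25/3 ≈ 945.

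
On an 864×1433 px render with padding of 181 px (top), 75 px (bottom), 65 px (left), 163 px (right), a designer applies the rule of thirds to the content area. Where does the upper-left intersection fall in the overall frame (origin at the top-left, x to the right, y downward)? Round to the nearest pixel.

Content width = 864 − 65 − 163 = 636 px; content height = 1433 − 181 − 75 = 1177 px.
Upper-left is one-third across and one-third down within the content area.
x = 65 + 1 × 636/3 = 65 + 212.00 ≈ 277
y = 181 + 1 × 1177/3 = 181 + 392.33 ≈ 573

x = 277 px, y = 573 px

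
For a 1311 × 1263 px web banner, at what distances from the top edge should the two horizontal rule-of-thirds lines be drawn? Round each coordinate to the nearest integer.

1263 / 3 = 421, so the horizontal lines sit at one and two thirds of 1263.

y = 421 px and y = 842 px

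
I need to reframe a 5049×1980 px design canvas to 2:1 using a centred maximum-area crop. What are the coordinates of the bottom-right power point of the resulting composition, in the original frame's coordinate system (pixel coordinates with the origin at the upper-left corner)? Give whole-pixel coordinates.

5049/1980 > 2/1, so the 2:1 crop keeps the full height 1980 and trims width to 1980 × 2/1 = 3960.00 px.
Left offset = (5049 − 3960.00)/2 = 544.50 px; top offset = 0.
Bottom-right is two-thirds across and two-thirds down within the crop:
x = 544.50 + 2 × 3960.00/3 ≈ 3185; y = 0.00 + 2 × 1980.00/3 ≈ 1320.

(3185, 1320)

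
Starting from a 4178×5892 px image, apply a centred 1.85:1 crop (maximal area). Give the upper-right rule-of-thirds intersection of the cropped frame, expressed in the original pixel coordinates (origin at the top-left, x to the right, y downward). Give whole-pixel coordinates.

4178/5892 < 1.85/1, so the 1.85:1 crop keeps the full width 4178 and trims height to 4178 × 1/1.85 = 2258.38 px.
Top offset = (5892 − 2258.38)/2 = 1816.81 px; left offset = 0.
Upper-right is two-thirds across and one-third down within the crop:
x = 0.00 + 2 × 4178.00/3 ≈ 2785; y = 1816.81 + 1 × 2258.38/3 ≈ 2570.

x = 2785 px, y = 2570 px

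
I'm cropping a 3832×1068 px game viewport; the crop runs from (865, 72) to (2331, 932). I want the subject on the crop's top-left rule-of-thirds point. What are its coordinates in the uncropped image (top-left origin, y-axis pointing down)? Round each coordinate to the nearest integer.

(1354, 359)

Crop width = 2331 − 865 = 1466 px; one third is 488.67 px.
Crop height = 932 − 72 = 860 px; one third is 286.67 px.
The top-left point is one-third across and one-third down within the crop:
x = 865 + 1 × 488.67 ≈ 1354; y = 72 + 1 × 286.67 ≈ 359.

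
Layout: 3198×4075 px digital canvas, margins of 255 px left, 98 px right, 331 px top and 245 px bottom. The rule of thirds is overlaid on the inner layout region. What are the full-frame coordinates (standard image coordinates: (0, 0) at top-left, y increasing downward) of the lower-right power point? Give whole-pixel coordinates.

x = 2152 px, y = 2664 px

Content width = 3198 − 255 − 98 = 2845 px; content height = 4075 − 331 − 245 = 3499 px.
Lower-right is two-thirds across and two-thirds down within the inner layout region.
x = 255 + 2 × 2845/3 = 255 + 1896.67 ≈ 2152
y = 331 + 2 × 3499/3 = 331 + 2332.67 ≈ 2664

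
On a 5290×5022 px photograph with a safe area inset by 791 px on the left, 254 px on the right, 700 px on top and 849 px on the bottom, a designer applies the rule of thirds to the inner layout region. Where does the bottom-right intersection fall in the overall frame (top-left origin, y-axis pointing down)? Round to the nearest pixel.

Content width = 5290 − 791 − 254 = 4245 px; content height = 5022 − 700 − 849 = 3473 px.
Bottom-right is two-thirds across and two-thirds down within the inner layout region.
x = 791 + 2 × 4245/3 = 791 + 2830.00 ≈ 3621
y = 700 + 2 × 3473/3 = 700 + 2315.33 ≈ 3015

x = 3621 px, y = 3015 px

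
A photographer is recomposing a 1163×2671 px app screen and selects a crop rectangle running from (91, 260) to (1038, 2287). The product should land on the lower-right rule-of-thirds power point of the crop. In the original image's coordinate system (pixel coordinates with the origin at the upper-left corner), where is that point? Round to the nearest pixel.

Crop width = 1038 − 91 = 947 px; one third is 315.67 px.
Crop height = 2287 − 260 = 2027 px; one third is 675.67 px.
The lower-right point is two-thirds across and two-thirds down within the crop:
x = 91 + 2 × 315.67 ≈ 722; y = 260 + 2 × 675.67 ≈ 1611.

(722, 1611)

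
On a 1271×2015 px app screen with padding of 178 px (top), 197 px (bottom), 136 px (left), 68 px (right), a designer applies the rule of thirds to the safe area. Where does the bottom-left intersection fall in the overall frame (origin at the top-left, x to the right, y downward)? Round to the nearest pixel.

Content width = 1271 − 136 − 68 = 1067 px; content height = 2015 − 178 − 197 = 1640 px.
Bottom-left is one-third across and two-thirds down within the safe area.
x = 136 + 1 × 1067/3 = 136 + 355.67 ≈ 492
y = 178 + 2 × 1640/3 = 178 + 1093.33 ≈ 1271

x = 492 px, y = 1271 px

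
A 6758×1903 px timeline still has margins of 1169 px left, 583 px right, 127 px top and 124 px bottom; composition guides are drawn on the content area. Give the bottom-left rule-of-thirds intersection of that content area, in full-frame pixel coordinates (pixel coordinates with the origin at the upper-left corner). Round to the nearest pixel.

Content width = 6758 − 1169 − 583 = 5006 px; content height = 1903 − 127 − 124 = 1652 px.
Bottom-left is one-third across and two-thirds down within the content area.
x = 1169 + 1 × 5006/3 = 1169 + 1668.67 ≈ 2838
y = 127 + 2 × 1652/3 = 127 + 1101.33 ≈ 1228

(2838, 1228)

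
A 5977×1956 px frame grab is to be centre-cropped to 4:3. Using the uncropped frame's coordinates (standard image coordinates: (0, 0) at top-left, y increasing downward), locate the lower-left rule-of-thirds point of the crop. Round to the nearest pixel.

(2554, 1304)

5977/1956 > 4/3, so the 4:3 crop keeps the full height 1956 and trims width to 1956 × 4/3 = 2608.00 px.
Left offset = (5977 − 2608.00)/2 = 1684.50 px; top offset = 0.
Lower-left is one-third across and two-thirds down within the crop:
x = 1684.50 + 1 × 2608.00/3 ≈ 2554; y = 0.00 + 2 × 1956.00/3 ≈ 1304.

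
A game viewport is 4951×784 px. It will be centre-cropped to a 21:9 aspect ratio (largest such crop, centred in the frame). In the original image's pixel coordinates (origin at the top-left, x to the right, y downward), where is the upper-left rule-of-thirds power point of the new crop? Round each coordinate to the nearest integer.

x = 2171 px, y = 261 px

4951/784 > 21/9, so the 21:9 crop keeps the full height 784 and trims width to 784 × 21/9 = 1829.33 px.
Left offset = (4951 − 1829.33)/2 = 1560.83 px; top offset = 0.
Upper-left is one-third across and one-third down within the crop:
x = 1560.83 + 1 × 1829.33/3 ≈ 2171; y = 0.00 + 1 × 784.00/3 ≈ 261.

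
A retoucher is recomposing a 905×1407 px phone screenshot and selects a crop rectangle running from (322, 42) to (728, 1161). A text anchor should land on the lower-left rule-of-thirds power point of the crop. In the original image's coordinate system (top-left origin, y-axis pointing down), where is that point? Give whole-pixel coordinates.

x = 457 px, y = 788 px

Crop width = 728 − 322 = 406 px; one third is 135.33 px.
Crop height = 1161 − 42 = 1119 px; one third is 373.00 px.
The lower-left point is one-third across and two-thirds down within the crop:
x = 322 + 1 × 135.33 ≈ 457; y = 42 + 2 × 373.00 ≈ 788.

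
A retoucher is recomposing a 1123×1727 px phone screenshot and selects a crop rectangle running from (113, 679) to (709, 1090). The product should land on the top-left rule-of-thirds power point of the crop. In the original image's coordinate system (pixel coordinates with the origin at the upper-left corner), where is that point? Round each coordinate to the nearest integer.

x = 312 px, y = 816 px

Crop width = 709 − 113 = 596 px; one third is 198.67 px.
Crop height = 1090 − 679 = 411 px; one third is 137.00 px.
The top-left point is one-third across and one-third down within the crop:
x = 113 + 1 × 198.67 ≈ 312; y = 679 + 1 × 137.00 ≈ 816.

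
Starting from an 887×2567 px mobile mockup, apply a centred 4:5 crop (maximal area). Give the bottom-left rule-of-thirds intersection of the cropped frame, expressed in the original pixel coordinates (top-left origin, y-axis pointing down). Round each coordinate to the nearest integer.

887/2567 < 4/5, so the 4:5 crop keeps the full width 887 and trims height to 887 × 5/4 = 1108.75 px.
Top offset = (2567 − 1108.75)/2 = 729.12 px; left offset = 0.
Bottom-left is one-third across and two-thirds down within the crop:
x = 0.00 + 1 × 887.00/3 ≈ 296; y = 729.12 + 2 × 1108.75/3 ≈ 1468.

x = 296 px, y = 1468 px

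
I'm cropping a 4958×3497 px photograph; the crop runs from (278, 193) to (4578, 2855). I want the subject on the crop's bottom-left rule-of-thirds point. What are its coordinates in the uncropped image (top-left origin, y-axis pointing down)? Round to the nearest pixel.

(1711, 1968)

Crop width = 4578 − 278 = 4300 px; one third is 1433.33 px.
Crop height = 2855 − 193 = 2662 px; one third is 887.33 px.
The bottom-left point is one-third across and two-thirds down within the crop:
x = 278 + 1 × 1433.33 ≈ 1711; y = 193 + 2 × 887.33 ≈ 1968.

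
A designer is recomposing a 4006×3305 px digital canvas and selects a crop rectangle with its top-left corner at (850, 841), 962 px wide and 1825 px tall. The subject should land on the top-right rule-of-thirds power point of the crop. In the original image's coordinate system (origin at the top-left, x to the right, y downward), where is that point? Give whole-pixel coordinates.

(1491, 1449)

One third of the crop width 962 is 320.67 px.
One third of the crop height 1825 is 608.33 px.
The top-right point is two-thirds across and one-third down within the crop:
x = 850 + 2 × 320.67 ≈ 1491; y = 841 + 1 × 608.33 ≈ 1449.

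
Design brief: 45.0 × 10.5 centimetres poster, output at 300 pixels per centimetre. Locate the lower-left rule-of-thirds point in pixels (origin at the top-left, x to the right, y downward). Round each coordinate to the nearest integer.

(4500, 2100)

In pixels the canvas is 45.0 × 300 = 13500 wide and 10.5 × 300 = 3150 tall.
The lower-left point is one-third across and two-thirds down:
x = 1 × 13500/3 ≈ 4500; y = 2 × 3150/3 ≈ 2100.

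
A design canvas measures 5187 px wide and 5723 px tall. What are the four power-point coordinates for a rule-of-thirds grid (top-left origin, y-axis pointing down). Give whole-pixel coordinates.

(1729, 1908), (3458, 1908), (1729, 3815), (3458, 3815)

One third of 5187 is 1729; one third of 5723 is 1907.67.
Vertical third lines at x = 1729 and x = 3458; horizontal third lines at y = 1908 and y = 3815.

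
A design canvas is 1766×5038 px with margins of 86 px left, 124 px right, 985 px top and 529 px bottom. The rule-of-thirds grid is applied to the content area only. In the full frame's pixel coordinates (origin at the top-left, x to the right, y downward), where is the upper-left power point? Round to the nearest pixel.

Content width = 1766 − 86 − 124 = 1556 px; content height = 5038 − 985 − 529 = 3524 px.
Upper-left is one-third across and one-third down within the content area.
x = 86 + 1 × 1556/3 = 86 + 518.67 ≈ 605
y = 985 + 1 × 3524/3 = 985 + 1174.67 ≈ 2160

(605, 2160)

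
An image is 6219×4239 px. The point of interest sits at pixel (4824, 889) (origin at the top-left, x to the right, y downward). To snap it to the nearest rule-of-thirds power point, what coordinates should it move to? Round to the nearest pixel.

Third lines: x ∈ {2073, 4146}, y ∈ {1413, 2826}.
4824 is closer to x = 4146; 889 is closer to y = 1413.
So the nearest intersection is the upper-right power point.

x = 4146 px, y = 1413 px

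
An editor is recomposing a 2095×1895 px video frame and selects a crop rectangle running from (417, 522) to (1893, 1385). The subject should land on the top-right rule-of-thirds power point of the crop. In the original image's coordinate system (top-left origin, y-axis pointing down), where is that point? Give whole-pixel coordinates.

Crop width = 1893 − 417 = 1476 px; one third is 492.00 px.
Crop height = 1385 − 522 = 863 px; one third is 287.67 px.
The top-right point is two-thirds across and one-third down within the crop:
x = 417 + 2 × 492.00 ≈ 1401; y = 522 + 1 × 287.67 ≈ 810.

(1401, 810)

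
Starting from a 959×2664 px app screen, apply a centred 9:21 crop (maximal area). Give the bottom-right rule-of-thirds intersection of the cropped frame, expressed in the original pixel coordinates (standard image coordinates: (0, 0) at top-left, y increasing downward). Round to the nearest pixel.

x = 639 px, y = 1705 px

959/2664 < 9/21, so the 9:21 crop keeps the full width 959 and trims height to 959 × 21/9 = 2237.67 px.
Top offset = (2664 − 2237.67)/2 = 213.17 px; left offset = 0.
Bottom-right is two-thirds across and two-thirds down within the crop:
x = 0.00 + 2 × 959.00/3 ≈ 639; y = 213.17 + 2 × 2237.67/3 ≈ 1705.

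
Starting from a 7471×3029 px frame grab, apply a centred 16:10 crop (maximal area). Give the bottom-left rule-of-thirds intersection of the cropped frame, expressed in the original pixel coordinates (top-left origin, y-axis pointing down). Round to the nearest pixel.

7471/3029 > 16/10, so the 16:10 crop keeps the full height 3029 and trims width to 3029 × 16/10 = 4846.40 px.
Left offset = (7471 − 4846.40)/2 = 1312.30 px; top offset = 0.
Bottom-left is one-third across and two-thirds down within the crop:
x = 1312.30 + 1 × 4846.40/3 ≈ 2928; y = 0.00 + 2 × 3029.00/3 ≈ 2019.

x = 2928 px, y = 2019 px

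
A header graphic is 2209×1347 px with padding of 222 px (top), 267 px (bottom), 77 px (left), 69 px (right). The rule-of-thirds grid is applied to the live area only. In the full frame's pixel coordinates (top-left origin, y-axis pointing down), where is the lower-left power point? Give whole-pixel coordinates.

Content width = 2209 − 77 − 69 = 2063 px; content height = 1347 − 222 − 267 = 858 px.
Lower-left is one-third across and two-thirds down within the live area.
x = 77 + 1 × 2063/3 = 77 + 687.67 ≈ 765
y = 222 + 2 × 858/3 = 222 + 572.00 ≈ 794

(765, 794)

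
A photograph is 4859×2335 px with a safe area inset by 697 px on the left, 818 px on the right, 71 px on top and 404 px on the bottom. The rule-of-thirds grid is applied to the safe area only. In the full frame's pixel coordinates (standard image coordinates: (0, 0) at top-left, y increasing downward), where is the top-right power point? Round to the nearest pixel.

x = 2926 px, y = 691 px

Content width = 4859 − 697 − 818 = 3344 px; content height = 2335 − 71 − 404 = 1860 px.
Top-right is two-thirds across and one-third down within the safe area.
x = 697 + 2 × 3344/3 = 697 + 2229.33 ≈ 2926
y = 71 + 1 × 1860/3 = 71 + 620.00 ≈ 691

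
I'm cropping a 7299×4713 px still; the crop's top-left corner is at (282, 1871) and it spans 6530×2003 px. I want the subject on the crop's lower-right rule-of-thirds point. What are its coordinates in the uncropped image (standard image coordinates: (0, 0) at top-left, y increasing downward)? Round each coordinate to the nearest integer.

One third of the crop width 6530 is 2176.67 px.
One third of the crop height 2003 is 667.67 px.
The lower-right point is two-thirds across and two-thirds down within the crop:
x = 282 + 2 × 2176.67 ≈ 4635; y = 1871 + 2 × 667.67 ≈ 3206.

(4635, 3206)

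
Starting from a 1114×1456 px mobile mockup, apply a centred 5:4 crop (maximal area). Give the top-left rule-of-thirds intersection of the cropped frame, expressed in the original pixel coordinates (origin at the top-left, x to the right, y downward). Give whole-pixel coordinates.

x = 371 px, y = 579 px

1114/1456 < 5/4, so the 5:4 crop keeps the full width 1114 and trims height to 1114 × 4/5 = 891.20 px.
Top offset = (1456 − 891.20)/2 = 282.40 px; left offset = 0.
Top-left is one-third across and one-third down within the crop:
x = 0.00 + 1 × 1114.00/3 ≈ 371; y = 282.40 + 1 × 891.20/3 ≈ 579.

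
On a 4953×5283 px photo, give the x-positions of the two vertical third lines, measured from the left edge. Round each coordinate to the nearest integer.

4953 / 3 = 1651, so the vertical lines sit at one and two thirds of 4953.

1651 px and 3302 px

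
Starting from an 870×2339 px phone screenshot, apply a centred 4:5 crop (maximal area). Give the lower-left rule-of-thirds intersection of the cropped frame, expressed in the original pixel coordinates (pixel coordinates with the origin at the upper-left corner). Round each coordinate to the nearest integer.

870/2339 < 4/5, so the 4:5 crop keeps the full width 870 and trims height to 870 × 5/4 = 1087.50 px.
Top offset = (2339 − 1087.50)/2 = 625.75 px; left offset = 0.
Lower-left is one-third across and two-thirds down within the crop:
x = 0.00 + 1 × 870.00/3 ≈ 290; y = 625.75 + 2 × 1087.50/3 ≈ 1351.

x = 290 px, y = 1351 px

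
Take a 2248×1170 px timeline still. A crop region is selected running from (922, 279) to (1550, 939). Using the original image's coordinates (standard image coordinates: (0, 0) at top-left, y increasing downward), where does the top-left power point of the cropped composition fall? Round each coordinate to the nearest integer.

x = 1131 px, y = 499 px

Crop width = 1550 − 922 = 628 px; one third is 209.33 px.
Crop height = 939 − 279 = 660 px; one third is 220.00 px.
The top-left point is one-third across and one-third down within the crop:
x = 922 + 1 × 209.33 ≈ 1131; y = 279 + 1 × 220.00 ≈ 499.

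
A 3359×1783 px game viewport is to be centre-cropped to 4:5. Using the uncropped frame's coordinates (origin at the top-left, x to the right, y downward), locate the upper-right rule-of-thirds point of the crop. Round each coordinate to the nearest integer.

(1917, 594)

3359/1783 > 4/5, so the 4:5 crop keeps the full height 1783 and trims width to 1783 × 4/5 = 1426.40 px.
Left offset = (3359 − 1426.40)/2 = 966.30 px; top offset = 0.
Upper-right is two-thirds across and one-third down within the crop:
x = 966.30 + 2 × 1426.40/3 ≈ 1917; y = 0.00 + 1 × 1783.00/3 ≈ 594.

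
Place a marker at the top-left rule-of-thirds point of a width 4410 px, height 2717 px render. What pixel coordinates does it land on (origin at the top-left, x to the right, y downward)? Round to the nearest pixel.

x = 1470 px, y = 906 px

The top-left point sits one-third of the way across and one-third of the way down.
x = 1 × 4410/3 ≈ 1470; y = 1 × 2717/3 ≈ 906.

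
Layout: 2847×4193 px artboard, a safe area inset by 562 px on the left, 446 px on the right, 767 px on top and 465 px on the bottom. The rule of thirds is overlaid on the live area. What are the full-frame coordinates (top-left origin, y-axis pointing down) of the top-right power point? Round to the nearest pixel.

x = 1788 px, y = 1754 px

Content width = 2847 − 562 − 446 = 1839 px; content height = 4193 − 767 − 465 = 2961 px.
Top-right is two-thirds across and one-third down within the live area.
x = 562 + 2 × 1839/3 = 562 + 1226.00 ≈ 1788
y = 767 + 1 × 2961/3 = 767 + 987.00 ≈ 1754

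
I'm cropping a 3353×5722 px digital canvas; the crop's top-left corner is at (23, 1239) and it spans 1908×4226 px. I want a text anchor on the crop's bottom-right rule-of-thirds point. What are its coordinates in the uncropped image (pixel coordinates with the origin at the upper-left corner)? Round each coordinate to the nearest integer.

x = 1295 px, y = 4056 px

One third of the crop width 1908 is 636.00 px.
One third of the crop height 4226 is 1408.67 px.
The bottom-right point is two-thirds across and two-thirds down within the crop:
x = 23 + 2 × 636.00 ≈ 1295; y = 1239 + 2 × 1408.67 ≈ 4056.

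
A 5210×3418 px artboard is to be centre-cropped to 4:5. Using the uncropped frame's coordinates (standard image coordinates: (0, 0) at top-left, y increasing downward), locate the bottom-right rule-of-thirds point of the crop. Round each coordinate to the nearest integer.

5210/3418 > 4/5, so the 4:5 crop keeps the full height 3418 and trims width to 3418 × 4/5 = 2734.40 px.
Left offset = (5210 − 2734.40)/2 = 1237.80 px; top offset = 0.
Bottom-right is two-thirds across and two-thirds down within the crop:
x = 1237.80 + 2 × 2734.40/3 ≈ 3061; y = 0.00 + 2 × 3418.00/3 ≈ 2279.

(3061, 2279)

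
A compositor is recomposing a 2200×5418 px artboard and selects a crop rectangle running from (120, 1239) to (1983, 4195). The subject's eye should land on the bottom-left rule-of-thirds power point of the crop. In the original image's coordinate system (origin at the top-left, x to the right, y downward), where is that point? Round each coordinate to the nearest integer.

Crop width = 1983 − 120 = 1863 px; one third is 621.00 px.
Crop height = 4195 − 1239 = 2956 px; one third is 985.33 px.
The bottom-left point is one-third across and two-thirds down within the crop:
x = 120 + 1 × 621.00 ≈ 741; y = 1239 + 2 × 985.33 ≈ 3210.

(741, 3210)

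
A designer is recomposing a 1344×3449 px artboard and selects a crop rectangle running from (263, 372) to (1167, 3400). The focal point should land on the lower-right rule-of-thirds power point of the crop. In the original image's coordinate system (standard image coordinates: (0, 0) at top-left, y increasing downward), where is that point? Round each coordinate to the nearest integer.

x = 866 px, y = 2391 px

Crop width = 1167 − 263 = 904 px; one third is 301.33 px.
Crop height = 3400 − 372 = 3028 px; one third is 1009.33 px.
The lower-right point is two-thirds across and two-thirds down within the crop:
x = 263 + 2 × 301.33 ≈ 866; y = 372 + 2 × 1009.33 ≈ 2391.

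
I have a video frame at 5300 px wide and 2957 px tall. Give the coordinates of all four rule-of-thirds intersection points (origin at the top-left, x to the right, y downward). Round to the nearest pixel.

(1767, 986), (3533, 986), (1767, 1971), (3533, 1971)

One third of 5300 is 1766.67; one third of 2957 is 985.67.
Vertical third lines at x = 1767 and x = 3533; horizontal third lines at y = 986 and y = 1971.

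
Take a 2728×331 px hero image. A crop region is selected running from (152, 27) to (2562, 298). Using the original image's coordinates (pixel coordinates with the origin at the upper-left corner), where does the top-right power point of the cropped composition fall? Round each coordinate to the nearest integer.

x = 1759 px, y = 117 px

Crop width = 2562 − 152 = 2410 px; one third is 803.33 px.
Crop height = 298 − 27 = 271 px; one third is 90.33 px.
The top-right point is two-thirds across and one-third down within the crop:
x = 152 + 2 × 803.33 ≈ 1759; y = 27 + 1 × 90.33 ≈ 117.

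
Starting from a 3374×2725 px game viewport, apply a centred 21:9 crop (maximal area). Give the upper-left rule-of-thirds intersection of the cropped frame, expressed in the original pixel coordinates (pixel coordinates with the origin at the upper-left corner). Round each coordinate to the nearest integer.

x = 1125 px, y = 1122 px

3374/2725 < 21/9, so the 21:9 crop keeps the full width 3374 and trims height to 3374 × 9/21 = 1446.00 px.
Top offset = (2725 − 1446.00)/2 = 639.50 px; left offset = 0.
Upper-left is one-third across and one-third down within the crop:
x = 0.00 + 1 × 3374.00/3 ≈ 1125; y = 639.50 + 1 × 1446.00/3 ≈ 1122.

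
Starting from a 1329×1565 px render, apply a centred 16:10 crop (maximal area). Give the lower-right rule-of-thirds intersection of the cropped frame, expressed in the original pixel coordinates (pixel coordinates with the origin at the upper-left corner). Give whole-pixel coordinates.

1329/1565 < 16/10, so the 16:10 crop keeps the full width 1329 and trims height to 1329 × 10/16 = 830.62 px.
Top offset = (1565 − 830.62)/2 = 367.19 px; left offset = 0.
Lower-right is two-thirds across and two-thirds down within the crop:
x = 0.00 + 2 × 1329.00/3 ≈ 886; y = 367.19 + 2 × 830.62/3 ≈ 921.

(886, 921)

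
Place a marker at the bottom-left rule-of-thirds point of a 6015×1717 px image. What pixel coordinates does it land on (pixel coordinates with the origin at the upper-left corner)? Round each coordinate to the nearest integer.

x = 2005 px, y = 1145 px

The bottom-left point sits one-third of the way across and two-thirds of the way down.
x = 1 × 6015/3 ≈ 2005; y = 2 × 1717/3 ≈ 1145.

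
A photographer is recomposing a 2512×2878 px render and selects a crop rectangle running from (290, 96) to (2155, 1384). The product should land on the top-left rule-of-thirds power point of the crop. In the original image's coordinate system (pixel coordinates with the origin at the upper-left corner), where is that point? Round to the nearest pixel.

Crop width = 2155 − 290 = 1865 px; one third is 621.67 px.
Crop height = 1384 − 96 = 1288 px; one third is 429.33 px.
The top-left point is one-third across and one-third down within the crop:
x = 290 + 1 × 621.67 ≈ 912; y = 96 + 1 × 429.33 ≈ 525.

(912, 525)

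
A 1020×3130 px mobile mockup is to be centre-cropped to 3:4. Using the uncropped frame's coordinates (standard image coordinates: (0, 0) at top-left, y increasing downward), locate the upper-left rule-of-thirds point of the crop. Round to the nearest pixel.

1020/3130 < 3/4, so the 3:4 crop keeps the full width 1020 and trims height to 1020 × 4/3 = 1360.00 px.
Top offset = (3130 − 1360.00)/2 = 885.00 px; left offset = 0.
Upper-left is one-third across and one-third down within the crop:
x = 0.00 + 1 × 1020.00/3 ≈ 340; y = 885.00 + 1 × 1360.00/3 ≈ 1338.

x = 340 px, y = 1338 px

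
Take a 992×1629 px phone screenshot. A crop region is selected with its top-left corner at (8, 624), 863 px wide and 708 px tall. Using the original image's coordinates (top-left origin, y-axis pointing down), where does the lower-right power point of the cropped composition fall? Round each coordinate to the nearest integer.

x = 583 px, y = 1096 px

One third of the crop width 863 is 287.67 px.
One third of the crop height 708 is 236.00 px.
The lower-right point is two-thirds across and two-thirds down within the crop:
x = 8 + 2 × 287.67 ≈ 583; y = 624 + 2 × 236.00 ≈ 1096.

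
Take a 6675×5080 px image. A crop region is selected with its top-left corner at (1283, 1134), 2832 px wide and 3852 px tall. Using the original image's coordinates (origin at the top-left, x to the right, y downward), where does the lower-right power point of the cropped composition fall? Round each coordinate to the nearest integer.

x = 3171 px, y = 3702 px

One third of the crop width 2832 is 944.00 px.
One third of the crop height 3852 is 1284.00 px.
The lower-right point is two-thirds across and two-thirds down within the crop:
x = 1283 + 2 × 944.00 ≈ 3171; y = 1134 + 2 × 1284.00 ≈ 3702.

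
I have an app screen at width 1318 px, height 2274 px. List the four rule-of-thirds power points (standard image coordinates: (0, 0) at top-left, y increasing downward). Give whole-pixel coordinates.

One third of 1318 is 439.33; one third of 2274 is 758.
Vertical third lines at x = 439 and x = 879; horizontal third lines at y = 758 and y = 1516.

(439, 758), (879, 758), (439, 1516), (879, 1516)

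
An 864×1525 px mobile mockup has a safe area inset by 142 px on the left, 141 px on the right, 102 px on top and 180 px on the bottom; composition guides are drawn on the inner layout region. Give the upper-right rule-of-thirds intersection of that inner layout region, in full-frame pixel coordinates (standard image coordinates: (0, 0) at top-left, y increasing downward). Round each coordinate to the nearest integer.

Content width = 864 − 142 − 141 = 581 px; content height = 1525 − 102 − 180 = 1243 px.
Upper-right is two-thirds across and one-third down within the inner layout region.
x = 142 + 2 × 581/3 = 142 + 387.33 ≈ 529
y = 102 + 1 × 1243/3 = 102 + 414.33 ≈ 516

(529, 516)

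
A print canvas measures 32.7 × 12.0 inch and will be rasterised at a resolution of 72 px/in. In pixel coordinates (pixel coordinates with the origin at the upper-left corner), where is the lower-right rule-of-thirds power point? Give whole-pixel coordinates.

(1570, 576)

In pixels the canvas is 32.7 × 72 = 2354.4 wide and 12.0 × 72 = 864 tall.
The lower-right point is two-thirds across and two-thirds down:
x = 2 × 2354.4/3 ≈ 1570; y = 2 × 864/3 ≈ 576.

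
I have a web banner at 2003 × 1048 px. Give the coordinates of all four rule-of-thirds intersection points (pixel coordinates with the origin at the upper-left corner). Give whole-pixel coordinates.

(668, 349), (1335, 349), (668, 699), (1335, 699)

One third of 2003 is 667.67; one third of 1048 is 349.33.
Vertical third lines at x = 668 and x = 1335; horizontal third lines at y = 349 and y = 699.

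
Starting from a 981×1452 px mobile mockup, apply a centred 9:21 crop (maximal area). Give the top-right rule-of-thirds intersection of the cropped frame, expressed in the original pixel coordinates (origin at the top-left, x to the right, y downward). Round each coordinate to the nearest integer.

(594, 484)

981/1452 > 9/21, so the 9:21 crop keeps the full height 1452 and trims width to 1452 × 9/21 = 622.29 px.
Left offset = (981 − 622.29)/2 = 179.36 px; top offset = 0.
Top-right is two-thirds across and one-third down within the crop:
x = 179.36 + 2 × 622.29/3 ≈ 594; y = 0.00 + 1 × 1452.00/3 ≈ 484.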